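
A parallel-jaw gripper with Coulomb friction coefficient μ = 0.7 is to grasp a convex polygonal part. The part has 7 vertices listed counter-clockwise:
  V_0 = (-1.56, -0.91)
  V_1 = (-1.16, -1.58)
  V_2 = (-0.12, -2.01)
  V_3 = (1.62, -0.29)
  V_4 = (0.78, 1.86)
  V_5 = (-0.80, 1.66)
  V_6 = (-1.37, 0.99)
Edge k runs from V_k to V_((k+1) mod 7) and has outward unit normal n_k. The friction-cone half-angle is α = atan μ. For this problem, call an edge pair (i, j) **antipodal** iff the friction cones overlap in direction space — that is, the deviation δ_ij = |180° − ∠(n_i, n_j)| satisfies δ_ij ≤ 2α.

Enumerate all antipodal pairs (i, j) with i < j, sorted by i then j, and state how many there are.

count = 9; pairs: (0,3), (0,4), (1,3), (1,4), (2,4), (2,5), (2,6), (3,5), (3,6)

α = atan 0.7 = 34.99°;  2α = 69.98°
n_0 = (-0.8586, -0.5126)
n_1 = (-0.3821, -0.9241)
n_2 = (+0.7030, -0.7112)
n_3 = (+0.9314, +0.3639)
n_4 = (-0.1256, +0.9921)
n_5 = (-0.7617, +0.6480)
n_6 = (-0.9950, +0.0995)
  (0,1): δ = 143.30°  ·
  (0,2): δ = 76.17°  ·
  (0,3): δ = 9.50°  ✓
  (0,4): δ = 66.38°  ✓
  (0,5): δ = 108.77°  ·
  (0,6): δ = 143.45°  ·
  (1,2): δ = 112.87°  ·
  (1,3): δ = 46.20°  ✓
  (1,4): δ = 29.68°  ✓
  (1,5): δ = 72.07°  ·
  (1,6): δ = 106.75°  ·
  (2,3): δ = 113.33°  ·
  (2,4): δ = 37.45°  ✓
  (2,5): δ = 4.94°  ✓
  (2,6): δ = 39.62°  ✓
  (3,4): δ = 104.13°  ·
  (3,5): δ = 61.73°  ✓
  (3,6): δ = 27.05°  ✓
  (4,5): δ = 137.60°  ·
  (4,6): δ = 102.92°  ·
  (5,6): δ = 145.32°  ·
antipodal pairs: 9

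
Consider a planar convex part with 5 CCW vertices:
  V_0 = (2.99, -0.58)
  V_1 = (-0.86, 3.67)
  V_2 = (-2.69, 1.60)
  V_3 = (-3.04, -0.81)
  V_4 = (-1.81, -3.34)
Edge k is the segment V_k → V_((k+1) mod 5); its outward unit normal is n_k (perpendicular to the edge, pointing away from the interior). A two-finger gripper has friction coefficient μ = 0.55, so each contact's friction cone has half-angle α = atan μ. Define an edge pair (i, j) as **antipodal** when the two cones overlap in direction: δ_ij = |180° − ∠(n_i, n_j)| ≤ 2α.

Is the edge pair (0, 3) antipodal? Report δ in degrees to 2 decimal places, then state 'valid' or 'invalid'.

α = atan 0.55 = 28.81°;  2α = 57.62°
edge 0: e_0 = (-3.85, +4.25);  n_0 = (+0.7411, +0.6714)
edge 3: e_3 = (+1.23, -2.53);  n_3 = (-0.8993, -0.4372)
∠(n_0, n_3) = 163.75°
δ = |180° − 163.75°| = 16.25°
16.25° ≤ 2α = 57.62°  →  valid

δ = 16.25°, valid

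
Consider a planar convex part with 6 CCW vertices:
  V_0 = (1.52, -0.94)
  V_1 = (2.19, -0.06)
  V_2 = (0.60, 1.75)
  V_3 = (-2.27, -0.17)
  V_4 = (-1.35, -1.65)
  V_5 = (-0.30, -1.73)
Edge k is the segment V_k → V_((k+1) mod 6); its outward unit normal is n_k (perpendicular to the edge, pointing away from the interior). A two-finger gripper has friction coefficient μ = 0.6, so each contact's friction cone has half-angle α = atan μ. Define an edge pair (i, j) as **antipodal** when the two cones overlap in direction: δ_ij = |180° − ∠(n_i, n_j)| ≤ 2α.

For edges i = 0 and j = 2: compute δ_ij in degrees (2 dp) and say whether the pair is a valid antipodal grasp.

δ = 18.93°, valid

α = atan 0.6 = 30.96°;  2α = 61.93°
edge 0: e_0 = (+0.67, +0.88);  n_0 = (+0.7956, -0.6058)
edge 2: e_2 = (-2.87, -1.92);  n_2 = (-0.5560, +0.8312)
∠(n_0, n_2) = 161.07°
δ = |180° − 161.07°| = 18.93°
18.93° ≤ 2α = 61.93°  →  valid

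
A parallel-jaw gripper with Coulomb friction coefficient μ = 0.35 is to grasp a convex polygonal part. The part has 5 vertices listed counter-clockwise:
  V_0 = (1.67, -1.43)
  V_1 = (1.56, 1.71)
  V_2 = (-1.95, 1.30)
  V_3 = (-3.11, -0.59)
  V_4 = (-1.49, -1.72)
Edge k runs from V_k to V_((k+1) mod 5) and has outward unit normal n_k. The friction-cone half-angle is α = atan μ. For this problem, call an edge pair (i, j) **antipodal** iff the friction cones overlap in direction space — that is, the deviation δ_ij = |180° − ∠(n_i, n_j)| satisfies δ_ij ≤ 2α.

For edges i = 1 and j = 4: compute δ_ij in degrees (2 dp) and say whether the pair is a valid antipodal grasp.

δ = 1.42°, valid

α = atan 0.35 = 19.29°;  2α = 38.58°
edge 1: e_1 = (-3.51, -0.41);  n_1 = (-0.1160, +0.9932)
edge 4: e_4 = (+3.16, +0.29);  n_4 = (+0.0914, -0.9958)
∠(n_1, n_4) = 178.58°
δ = |180° − 178.58°| = 1.42°
1.42° ≤ 2α = 38.58°  →  valid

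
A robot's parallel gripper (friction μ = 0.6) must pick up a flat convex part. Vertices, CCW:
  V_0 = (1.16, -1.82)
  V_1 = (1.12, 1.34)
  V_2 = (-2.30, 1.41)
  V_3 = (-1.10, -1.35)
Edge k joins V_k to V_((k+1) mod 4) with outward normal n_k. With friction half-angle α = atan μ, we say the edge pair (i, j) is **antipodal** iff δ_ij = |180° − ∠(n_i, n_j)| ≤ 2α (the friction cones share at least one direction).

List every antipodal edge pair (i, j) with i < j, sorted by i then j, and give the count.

count = 2; pairs: (0,2), (1,3)

α = atan 0.6 = 30.96°;  2α = 61.93°
n_0 = (+0.9999, +0.0127)
n_1 = (+0.0205, +0.9998)
n_2 = (-0.9171, -0.3987)
n_3 = (-0.2036, -0.9791)
  (0,1): δ = 91.90°  ·
  (0,2): δ = 22.77°  ✓
  (0,3): δ = 77.53°  ·
  (1,2): δ = 65.33°  ·
  (1,3): δ = 10.58°  ✓
  (2,3): δ = 125.25°  ·
antipodal pairs: 2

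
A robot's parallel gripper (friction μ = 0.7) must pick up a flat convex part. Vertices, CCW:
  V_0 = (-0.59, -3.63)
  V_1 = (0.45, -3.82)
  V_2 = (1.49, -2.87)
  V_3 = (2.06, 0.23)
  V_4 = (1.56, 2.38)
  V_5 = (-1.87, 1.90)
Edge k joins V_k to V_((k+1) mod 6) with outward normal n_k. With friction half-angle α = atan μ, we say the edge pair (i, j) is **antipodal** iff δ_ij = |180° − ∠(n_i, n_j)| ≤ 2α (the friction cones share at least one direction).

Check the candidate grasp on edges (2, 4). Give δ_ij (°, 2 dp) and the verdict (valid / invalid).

δ = 71.62°, invalid

α = atan 0.7 = 34.99°;  2α = 69.98°
edge 2: e_2 = (+0.57, +3.10);  n_2 = (+0.9835, -0.1808)
edge 4: e_4 = (-3.43, -0.48);  n_4 = (-0.1386, +0.9903)
∠(n_2, n_4) = 108.38°
δ = |180° − 108.38°| = 71.62°
71.62° > 2α = 69.98°  →  invalid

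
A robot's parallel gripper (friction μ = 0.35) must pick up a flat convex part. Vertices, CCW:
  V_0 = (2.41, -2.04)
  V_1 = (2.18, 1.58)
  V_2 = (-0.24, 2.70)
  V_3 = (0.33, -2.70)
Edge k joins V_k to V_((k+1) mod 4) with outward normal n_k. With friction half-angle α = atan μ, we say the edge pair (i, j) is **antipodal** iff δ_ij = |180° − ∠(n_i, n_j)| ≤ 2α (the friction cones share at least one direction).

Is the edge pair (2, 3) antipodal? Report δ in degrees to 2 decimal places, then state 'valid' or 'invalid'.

α = atan 0.35 = 19.29°;  2α = 38.58°
edge 2: e_2 = (+0.57, -5.40);  n_2 = (-0.9945, -0.1050)
edge 3: e_3 = (+2.08, +0.66);  n_3 = (+0.3024, -0.9532)
∠(n_2, n_3) = 101.58°
δ = |180° − 101.58°| = 78.42°
78.42° > 2α = 38.58°  →  invalid

δ = 78.42°, invalid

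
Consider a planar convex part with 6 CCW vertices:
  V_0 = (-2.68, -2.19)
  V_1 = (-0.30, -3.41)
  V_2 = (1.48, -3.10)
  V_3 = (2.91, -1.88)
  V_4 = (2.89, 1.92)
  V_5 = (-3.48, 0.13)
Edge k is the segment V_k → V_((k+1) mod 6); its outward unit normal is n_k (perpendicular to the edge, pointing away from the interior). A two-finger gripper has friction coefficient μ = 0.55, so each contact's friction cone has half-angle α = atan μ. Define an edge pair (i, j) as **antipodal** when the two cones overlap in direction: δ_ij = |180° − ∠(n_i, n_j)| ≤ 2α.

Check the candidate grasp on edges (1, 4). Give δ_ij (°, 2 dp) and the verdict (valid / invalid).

α = atan 0.55 = 28.81°;  2α = 57.62°
edge 1: e_1 = (+1.78, +0.31);  n_1 = (+0.1716, -0.9852)
edge 4: e_4 = (-6.37, -1.79);  n_4 = (-0.2705, +0.9627)
∠(n_1, n_4) = 174.18°
δ = |180° − 174.18°| = 5.82°
5.82° ≤ 2α = 57.62°  →  valid

δ = 5.82°, valid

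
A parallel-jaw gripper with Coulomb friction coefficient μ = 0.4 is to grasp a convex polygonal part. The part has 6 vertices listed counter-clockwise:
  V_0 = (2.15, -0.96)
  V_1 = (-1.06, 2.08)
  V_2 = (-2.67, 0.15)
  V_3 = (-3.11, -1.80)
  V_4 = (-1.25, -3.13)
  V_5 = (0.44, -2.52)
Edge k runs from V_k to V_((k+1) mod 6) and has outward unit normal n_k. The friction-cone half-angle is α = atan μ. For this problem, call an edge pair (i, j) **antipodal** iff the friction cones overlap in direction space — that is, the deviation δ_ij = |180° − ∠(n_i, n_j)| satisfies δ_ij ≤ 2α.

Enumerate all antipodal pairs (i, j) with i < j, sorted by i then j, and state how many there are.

α = atan 0.4 = 21.80°;  2α = 43.60°
n_0 = (+0.6876, +0.7261)
n_1 = (-0.7679, +0.6406)
n_2 = (-0.9755, +0.2201)
n_3 = (-0.5817, -0.8134)
n_4 = (+0.3395, -0.9406)
n_5 = (+0.6740, -0.7388)
  (0,1): δ = 86.39°  ·
  (0,2): δ = 59.27°  ·
  (0,3): δ = 7.88°  ✓
  (0,4): δ = 63.29°  ·
  (0,5): δ = 85.82°  ·
  (1,2): δ = 152.88°  ·
  (1,3): δ = 85.73°  ·
  (1,4): δ = 30.32°  ✓
  (1,5): δ = 7.79°  ✓
  (2,3): δ = 112.85°  ·
  (2,4): δ = 57.44°  ·
  (2,5): δ = 34.91°  ✓
  (3,4): δ = 124.59°  ·
  (3,5): δ = 102.06°  ·
  (4,5): δ = 157.47°  ·
antipodal pairs: 4

count = 4; pairs: (0,3), (1,4), (1,5), (2,5)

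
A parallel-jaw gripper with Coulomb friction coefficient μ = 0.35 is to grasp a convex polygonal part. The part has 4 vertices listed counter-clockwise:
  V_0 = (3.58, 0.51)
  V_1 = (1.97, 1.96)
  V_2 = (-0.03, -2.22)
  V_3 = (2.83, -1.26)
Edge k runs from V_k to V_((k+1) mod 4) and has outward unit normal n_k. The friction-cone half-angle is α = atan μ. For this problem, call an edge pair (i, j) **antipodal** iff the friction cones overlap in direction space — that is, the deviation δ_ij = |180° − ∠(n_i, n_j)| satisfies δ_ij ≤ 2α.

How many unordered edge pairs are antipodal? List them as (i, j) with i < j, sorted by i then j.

count = 1; pairs: (1,3)

α = atan 0.35 = 19.29°;  2α = 38.58°
n_0 = (+0.6692, +0.7431)
n_1 = (-0.9021, +0.4316)
n_2 = (+0.3182, -0.9480)
n_3 = (+0.9208, -0.3901)
  (0,1): δ = 73.56°  ·
  (0,2): δ = 60.56°  ·
  (0,3): δ = 109.04°  ·
  (1,2): δ = 45.88°  ·
  (1,3): δ = 2.61°  ✓
  (2,3): δ = 131.52°  ·
antipodal pairs: 1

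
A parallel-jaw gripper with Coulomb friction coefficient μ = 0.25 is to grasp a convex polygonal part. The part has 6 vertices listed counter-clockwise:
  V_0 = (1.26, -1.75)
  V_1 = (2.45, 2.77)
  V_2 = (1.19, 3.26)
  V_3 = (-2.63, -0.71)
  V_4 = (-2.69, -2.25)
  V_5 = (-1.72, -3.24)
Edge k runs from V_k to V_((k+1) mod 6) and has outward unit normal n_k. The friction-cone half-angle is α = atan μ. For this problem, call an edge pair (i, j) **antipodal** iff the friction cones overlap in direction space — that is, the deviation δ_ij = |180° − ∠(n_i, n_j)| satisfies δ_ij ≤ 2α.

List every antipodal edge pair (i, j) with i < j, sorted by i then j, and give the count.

α = atan 0.25 = 14.04°;  2α = 28.07°
n_0 = (+0.9670, -0.2546)
n_1 = (+0.3624, +0.9320)
n_2 = (-0.7206, +0.6934)
n_3 = (-0.9992, +0.0389)
n_4 = (-0.7143, -0.6999)
n_5 = (+0.4472, -0.8944)
  (0,1): δ = 96.50°  ·
  (0,2): δ = 29.15°  ·
  (0,3): δ = 12.52°  ✓
  (0,4): δ = 59.17°  ·
  (0,5): δ = 131.31°  ·
  (1,2): δ = 112.65°  ·
  (1,3): δ = 70.98°  ·
  (1,4): δ = 24.33°  ✓
  (1,5): δ = 47.82°  ·
  (2,3): δ = 138.33°  ·
  (2,4): δ = 91.69°  ·
  (2,5): δ = 19.54°  ✓
  (3,4): δ = 133.35°  ·
  (3,5): δ = 61.20°  ·
  (4,5): δ = 107.85°  ·
antipodal pairs: 3

count = 3; pairs: (0,3), (1,4), (2,5)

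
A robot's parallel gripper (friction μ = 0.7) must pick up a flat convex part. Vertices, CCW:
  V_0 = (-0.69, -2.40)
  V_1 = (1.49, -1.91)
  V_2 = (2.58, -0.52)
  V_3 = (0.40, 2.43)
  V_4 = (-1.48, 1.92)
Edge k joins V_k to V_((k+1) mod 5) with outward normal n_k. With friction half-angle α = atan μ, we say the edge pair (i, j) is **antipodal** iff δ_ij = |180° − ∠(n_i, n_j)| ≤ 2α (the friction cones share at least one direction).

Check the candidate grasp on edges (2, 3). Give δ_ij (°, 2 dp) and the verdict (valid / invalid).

α = atan 0.7 = 34.99°;  2α = 69.98°
edge 2: e_2 = (-2.18, +2.95);  n_2 = (+0.8042, +0.5943)
edge 3: e_3 = (-1.88, -0.51);  n_3 = (-0.2618, +0.9651)
∠(n_2, n_3) = 68.71°
δ = |180° − 68.71°| = 111.29°
111.29° > 2α = 69.98°  →  invalid

δ = 111.29°, invalid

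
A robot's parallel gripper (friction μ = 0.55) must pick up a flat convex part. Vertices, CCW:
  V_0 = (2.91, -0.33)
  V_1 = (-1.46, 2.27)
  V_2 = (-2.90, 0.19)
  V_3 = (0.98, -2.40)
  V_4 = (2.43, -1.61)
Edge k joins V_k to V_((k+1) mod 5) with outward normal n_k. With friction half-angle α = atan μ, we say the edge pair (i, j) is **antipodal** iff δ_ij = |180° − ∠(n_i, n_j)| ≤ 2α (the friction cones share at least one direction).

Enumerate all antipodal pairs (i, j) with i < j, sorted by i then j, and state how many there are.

α = atan 0.55 = 28.81°;  2α = 57.62°
n_0 = (+0.5113, +0.8594)
n_1 = (-0.8222, +0.5692)
n_2 = (-0.5552, -0.8317)
n_3 = (+0.4784, -0.8781)
n_4 = (+0.9363, -0.3511)
  (0,1): δ = 93.94°  ·
  (0,2): δ = 2.97°  ✓
  (0,3): δ = 59.33°  ·
  (0,4): δ = 100.20°  ·
  (1,2): δ = 89.03°  ·
  (1,3): δ = 26.72°  ✓
  (1,4): δ = 14.14°  ✓
  (2,3): δ = 117.69°  ·
  (2,4): δ = 76.83°  ·
  (3,4): δ = 139.14°  ·
antipodal pairs: 3

count = 3; pairs: (0,2), (1,3), (1,4)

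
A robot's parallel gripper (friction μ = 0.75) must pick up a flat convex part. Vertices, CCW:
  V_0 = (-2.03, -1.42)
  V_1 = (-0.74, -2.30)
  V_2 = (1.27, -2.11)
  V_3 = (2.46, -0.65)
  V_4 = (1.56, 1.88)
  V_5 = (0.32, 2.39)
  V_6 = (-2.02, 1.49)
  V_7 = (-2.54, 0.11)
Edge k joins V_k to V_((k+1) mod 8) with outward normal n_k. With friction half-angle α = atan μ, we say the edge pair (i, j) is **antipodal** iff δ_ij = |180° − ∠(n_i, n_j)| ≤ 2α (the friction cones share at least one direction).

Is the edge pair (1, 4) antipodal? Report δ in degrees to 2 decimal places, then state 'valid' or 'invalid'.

α = atan 0.75 = 36.87°;  2α = 73.74°
edge 1: e_1 = (+2.01, +0.19);  n_1 = (+0.0941, -0.9956)
edge 4: e_4 = (-1.24, +0.51);  n_4 = (+0.3804, +0.9248)
∠(n_1, n_4) = 152.24°
δ = |180° − 152.24°| = 27.76°
27.76° ≤ 2α = 73.74°  →  valid

δ = 27.76°, valid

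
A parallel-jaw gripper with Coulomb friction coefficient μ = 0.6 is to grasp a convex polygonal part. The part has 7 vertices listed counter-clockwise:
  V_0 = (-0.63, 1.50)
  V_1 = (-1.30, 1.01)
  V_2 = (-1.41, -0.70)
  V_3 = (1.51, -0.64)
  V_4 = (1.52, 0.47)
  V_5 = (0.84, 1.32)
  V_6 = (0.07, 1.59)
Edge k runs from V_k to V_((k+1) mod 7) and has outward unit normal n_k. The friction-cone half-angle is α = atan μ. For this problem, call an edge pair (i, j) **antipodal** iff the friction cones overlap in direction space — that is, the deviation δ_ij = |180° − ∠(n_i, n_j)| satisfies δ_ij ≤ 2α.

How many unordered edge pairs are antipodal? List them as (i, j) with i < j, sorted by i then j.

count = 7; pairs: (0,2), (0,3), (1,3), (1,4), (2,4), (2,5), (2,6)

α = atan 0.6 = 30.96°;  2α = 61.93°
n_0 = (-0.5903, +0.8072)
n_1 = (-0.9979, +0.0642)
n_2 = (+0.0205, -0.9998)
n_3 = (+1.0000, -0.0090)
n_4 = (+0.7809, +0.6247)
n_5 = (+0.3309, +0.9437)
n_6 = (-0.1275, +0.9918)
  (0,1): δ = 129.86°  ·
  (0,2): δ = 35.00°  ✓
  (0,3): δ = 53.30°  ✓
  (0,4): δ = 92.48°  ·
  (0,5): δ = 124.50°  ·
  (0,6): δ = 151.15°  ·
  (1,2): δ = 85.14°  ·
  (1,3): δ = 3.16°  ✓
  (1,4): δ = 42.34°  ✓
  (1,5): δ = 74.36°  ·
  (1,6): δ = 101.01°  ·
  (2,3): δ = 91.69°  ·
  (2,4): δ = 52.52°  ✓
  (2,5): δ = 20.50°  ✓
  (2,6): δ = 6.15°  ✓
  (3,4): δ = 140.82°  ·
  (3,5): δ = 108.81°  ·
  (3,6): δ = 82.16°  ·
  (4,5): δ = 147.98°  ·
  (4,6): δ = 121.33°  ·
  (5,6): δ = 153.35°  ·
antipodal pairs: 7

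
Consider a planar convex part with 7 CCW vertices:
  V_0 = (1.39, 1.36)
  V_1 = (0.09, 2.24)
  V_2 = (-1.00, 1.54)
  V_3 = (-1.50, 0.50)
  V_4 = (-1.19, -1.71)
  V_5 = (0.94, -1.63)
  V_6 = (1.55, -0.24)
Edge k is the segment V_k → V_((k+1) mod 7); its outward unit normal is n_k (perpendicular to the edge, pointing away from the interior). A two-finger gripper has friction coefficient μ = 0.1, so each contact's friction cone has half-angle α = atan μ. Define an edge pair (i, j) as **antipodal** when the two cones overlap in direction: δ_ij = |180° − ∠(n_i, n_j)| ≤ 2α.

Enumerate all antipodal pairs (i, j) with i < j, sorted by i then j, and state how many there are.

count = 2; pairs: (2,5), (3,6)

α = atan 0.1 = 5.71°;  2α = 11.42°
n_0 = (+0.5606, +0.8281)
n_1 = (-0.5404, +0.8414)
n_2 = (-0.9013, +0.4333)
n_3 = (-0.9903, -0.1389)
n_4 = (+0.0375, -0.9993)
n_5 = (+0.9157, -0.4019)
n_6 = (+0.9950, +0.0995)
  (0,1): δ = 113.20°  ·
  (0,2): δ = 81.58°  ·
  (0,3): δ = 47.92°  ·
  (0,4): δ = 36.25°  ·
  (0,5): δ = 100.40°  ·
  (0,6): δ = 129.81°  ·
  (1,2): δ = 148.39°  ·
  (1,3): δ = 114.72°  ·
  (1,4): δ = 30.56°  ·
  (1,5): δ = 33.60°  ·
  (1,6): δ = 63.00°  ·
  (2,3): δ = 146.34°  ·
  (2,4): δ = 62.17°  ·
  (2,5): δ = 1.98°  ✓
  (2,6): δ = 31.39°  ·
  (3,4): δ = 95.83°  ·
  (3,5): δ = 31.68°  ·
  (3,6): δ = 2.27°  ✓
  (4,5): δ = 115.85°  ·
  (4,6): δ = 86.44°  ·
  (5,6): δ = 150.60°  ·
antipodal pairs: 2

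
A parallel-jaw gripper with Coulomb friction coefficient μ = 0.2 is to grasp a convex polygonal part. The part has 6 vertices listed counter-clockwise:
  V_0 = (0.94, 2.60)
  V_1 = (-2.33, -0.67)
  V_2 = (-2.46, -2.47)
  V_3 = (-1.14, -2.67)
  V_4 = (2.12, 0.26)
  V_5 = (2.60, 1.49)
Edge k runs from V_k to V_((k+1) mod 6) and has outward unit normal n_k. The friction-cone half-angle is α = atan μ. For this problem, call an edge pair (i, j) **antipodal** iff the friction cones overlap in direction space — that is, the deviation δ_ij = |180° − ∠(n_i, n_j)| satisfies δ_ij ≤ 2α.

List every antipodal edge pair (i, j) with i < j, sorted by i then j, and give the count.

count = 2; pairs: (0,3), (1,4)

α = atan 0.2 = 11.31°;  2α = 22.62°
n_0 = (-0.7071, +0.7071)
n_1 = (-0.9974, +0.0720)
n_2 = (-0.1498, -0.9887)
n_3 = (+0.6685, -0.7437)
n_4 = (+0.9316, -0.3635)
n_5 = (+0.5559, +0.8313)
  (0,1): δ = 139.13°  ·
  (0,2): δ = 53.62°  ·
  (0,3): δ = 3.05°  ✓
  (0,4): δ = 23.68°  ·
  (0,5): δ = 101.23°  ·
  (1,2): δ = 94.48°  ·
  (1,3): δ = 43.92°  ·
  (1,4): δ = 17.19°  ✓
  (1,5): δ = 60.36°  ·
  (2,3): δ = 129.44°  ·
  (2,4): δ = 102.70°  ·
  (2,5): δ = 25.15°  ·
  (3,4): δ = 153.27°  ·
  (3,5): δ = 75.72°  ·
  (4,5): δ = 102.45°  ·
antipodal pairs: 2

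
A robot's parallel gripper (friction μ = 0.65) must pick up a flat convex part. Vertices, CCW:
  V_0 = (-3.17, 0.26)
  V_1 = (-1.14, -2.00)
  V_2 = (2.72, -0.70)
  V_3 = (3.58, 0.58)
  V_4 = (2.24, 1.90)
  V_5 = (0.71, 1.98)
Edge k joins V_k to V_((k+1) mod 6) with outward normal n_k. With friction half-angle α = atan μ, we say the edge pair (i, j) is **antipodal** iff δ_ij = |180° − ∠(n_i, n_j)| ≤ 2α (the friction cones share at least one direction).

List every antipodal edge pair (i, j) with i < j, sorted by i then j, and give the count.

α = atan 0.65 = 33.02°;  2α = 66.05°
n_0 = (-0.7439, -0.6682)
n_1 = (+0.3192, -0.9477)
n_2 = (+0.8300, -0.5577)
n_3 = (+0.7018, +0.7124)
n_4 = (+0.0522, +0.9986)
n_5 = (-0.4053, +0.9142)
  (0,1): δ = 113.32°  ·
  (0,2): δ = 75.83°  ·
  (0,3): δ = 3.50°  ✓
  (0,4): δ = 45.08°  ✓
  (0,5): δ = 71.98°  ·
  (1,2): δ = 142.51°  ·
  (1,3): δ = 63.18°  ✓
  (1,4): δ = 21.61°  ✓
  (1,5): δ = 5.29°  ✓
  (2,3): δ = 100.67°  ·
  (2,4): δ = 59.10°  ✓
  (2,5): δ = 32.20°  ✓
  (3,4): δ = 138.42°  ·
  (3,5): δ = 111.52°  ·
  (4,5): δ = 153.10°  ·
antipodal pairs: 7

count = 7; pairs: (0,3), (0,4), (1,3), (1,4), (1,5), (2,4), (2,5)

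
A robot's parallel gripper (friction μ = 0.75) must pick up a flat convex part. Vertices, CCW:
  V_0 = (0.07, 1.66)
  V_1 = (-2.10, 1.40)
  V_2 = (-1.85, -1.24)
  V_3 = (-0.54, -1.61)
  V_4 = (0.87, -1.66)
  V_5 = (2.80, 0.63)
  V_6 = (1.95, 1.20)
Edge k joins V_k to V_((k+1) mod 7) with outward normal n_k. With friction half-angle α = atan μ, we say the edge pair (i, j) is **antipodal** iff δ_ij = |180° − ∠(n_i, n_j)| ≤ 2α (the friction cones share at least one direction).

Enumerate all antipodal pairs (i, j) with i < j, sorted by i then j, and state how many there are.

count = 11; pairs: (0,2), (0,3), (0,4), (1,4), (1,5), (1,6), (2,5), (2,6), (3,5), (3,6), (4,6)

α = atan 0.75 = 36.87°;  2α = 73.74°
n_0 = (-0.1190, +0.9929)
n_1 = (-0.9955, -0.0943)
n_2 = (-0.2718, -0.9624)
n_3 = (-0.0354, -0.9994)
n_4 = (+0.7647, -0.6444)
n_5 = (+0.5570, +0.8305)
n_6 = (+0.2377, +0.9713)
  (0,1): δ = 91.42°  ·
  (0,2): δ = 22.60°  ✓
  (0,3): δ = 8.86°  ✓
  (0,4): δ = 43.04°  ✓
  (0,5): δ = 139.32°  ·
  (0,6): δ = 159.42°  ·
  (1,2): δ = 111.18°  ·
  (1,3): δ = 97.44°  ·
  (1,4): δ = 45.53°  ✓
  (1,5): δ = 50.75°  ✓
  (1,6): δ = 70.84°  ✓
  (2,3): δ = 166.26°  ·
  (2,4): δ = 114.35°  ·
  (2,5): δ = 18.07°  ✓
  (2,6): δ = 2.02°  ✓
  (3,4): δ = 128.09°  ·
  (3,5): δ = 31.81°  ✓
  (3,6): δ = 11.72°  ✓
  (4,5): δ = 83.72°  ·
  (4,6): δ = 63.63°  ✓
  (5,6): δ = 159.90°  ·
antipodal pairs: 11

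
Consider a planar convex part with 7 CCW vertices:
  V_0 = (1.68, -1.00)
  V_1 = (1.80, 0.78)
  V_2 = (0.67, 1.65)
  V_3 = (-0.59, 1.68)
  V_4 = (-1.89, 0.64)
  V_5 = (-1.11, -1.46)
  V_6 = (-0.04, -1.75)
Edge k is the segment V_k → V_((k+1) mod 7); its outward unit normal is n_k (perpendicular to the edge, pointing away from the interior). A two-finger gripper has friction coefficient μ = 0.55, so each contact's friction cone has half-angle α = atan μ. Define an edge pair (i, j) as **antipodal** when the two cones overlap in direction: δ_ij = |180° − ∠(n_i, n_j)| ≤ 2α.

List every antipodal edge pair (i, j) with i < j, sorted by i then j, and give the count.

count = 8; pairs: (0,3), (0,4), (1,4), (1,5), (2,5), (2,6), (3,5), (3,6)

α = atan 0.55 = 28.81°;  2α = 57.62°
n_0 = (+0.9977, -0.0673)
n_1 = (+0.6100, +0.7924)
n_2 = (+0.0238, +0.9997)
n_3 = (-0.6247, +0.7809)
n_4 = (-0.9374, -0.3482)
n_5 = (-0.2616, -0.9652)
n_6 = (+0.3997, -0.9166)
  (0,1): δ = 123.74°  ·
  (0,2): δ = 87.51°  ·
  (0,3): δ = 47.48°  ✓
  (0,4): δ = 24.23°  ✓
  (0,5): δ = 78.69°  ·
  (0,6): δ = 117.42°  ·
  (1,2): δ = 143.77°  ·
  (1,3): δ = 103.75°  ·
  (1,4): δ = 32.03°  ✓
  (1,5): δ = 22.43°  ✓
  (1,6): δ = 61.15°  ·
  (2,3): δ = 139.98°  ·
  (2,4): δ = 68.26°  ·
  (2,5): δ = 13.80°  ✓
  (2,6): δ = 24.92°  ✓
  (3,4): δ = 108.28°  ·
  (3,5): δ = 53.82°  ✓
  (3,6): δ = 15.10°  ✓
  (4,5): δ = 125.54°  ·
  (4,6): δ = 86.82°  ·
  (5,6): δ = 141.28°  ·
antipodal pairs: 8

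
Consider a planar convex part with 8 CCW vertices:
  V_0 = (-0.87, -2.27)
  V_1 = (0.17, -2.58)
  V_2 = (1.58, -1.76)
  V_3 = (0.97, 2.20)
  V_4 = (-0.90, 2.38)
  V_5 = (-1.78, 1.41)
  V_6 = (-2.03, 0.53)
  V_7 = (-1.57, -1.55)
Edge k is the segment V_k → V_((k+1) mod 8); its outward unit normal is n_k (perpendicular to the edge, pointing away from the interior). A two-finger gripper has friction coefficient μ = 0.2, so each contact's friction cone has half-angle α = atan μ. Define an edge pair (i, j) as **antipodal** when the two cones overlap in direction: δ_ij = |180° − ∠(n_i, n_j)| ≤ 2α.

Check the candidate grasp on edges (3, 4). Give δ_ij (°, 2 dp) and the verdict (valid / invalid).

α = atan 0.2 = 11.31°;  2α = 22.62°
edge 3: e_3 = (-1.87, +0.18);  n_3 = (+0.0958, +0.9954)
edge 4: e_4 = (-0.88, -0.97);  n_4 = (-0.7406, +0.6719)
∠(n_3, n_4) = 53.28°
δ = |180° − 53.28°| = 126.72°
126.72° > 2α = 22.62°  →  invalid

δ = 126.72°, invalid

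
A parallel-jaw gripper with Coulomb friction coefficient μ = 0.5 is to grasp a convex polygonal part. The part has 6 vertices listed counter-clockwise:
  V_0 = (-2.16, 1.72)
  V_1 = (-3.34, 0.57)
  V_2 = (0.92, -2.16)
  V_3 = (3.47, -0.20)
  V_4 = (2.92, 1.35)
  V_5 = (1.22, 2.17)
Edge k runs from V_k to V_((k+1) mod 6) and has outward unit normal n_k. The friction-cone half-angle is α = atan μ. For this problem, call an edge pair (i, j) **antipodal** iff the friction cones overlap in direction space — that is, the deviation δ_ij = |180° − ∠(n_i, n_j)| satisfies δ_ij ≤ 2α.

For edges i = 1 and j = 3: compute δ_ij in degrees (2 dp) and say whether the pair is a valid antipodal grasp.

α = atan 0.5 = 26.57°;  2α = 53.13°
edge 1: e_1 = (+4.26, -2.73);  n_1 = (-0.5396, -0.8419)
edge 3: e_3 = (-0.55, +1.55);  n_3 = (+0.9424, +0.3344)
∠(n_1, n_3) = 142.19°
δ = |180° − 142.19°| = 37.81°
37.81° ≤ 2α = 53.13°  →  valid

δ = 37.81°, valid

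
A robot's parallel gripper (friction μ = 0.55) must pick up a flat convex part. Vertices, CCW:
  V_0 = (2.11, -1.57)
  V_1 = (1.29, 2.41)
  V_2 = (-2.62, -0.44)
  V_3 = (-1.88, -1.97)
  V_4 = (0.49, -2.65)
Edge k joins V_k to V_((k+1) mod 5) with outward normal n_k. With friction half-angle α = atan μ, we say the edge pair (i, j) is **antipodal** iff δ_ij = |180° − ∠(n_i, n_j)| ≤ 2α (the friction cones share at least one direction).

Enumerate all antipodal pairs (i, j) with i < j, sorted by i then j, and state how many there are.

α = atan 0.55 = 28.81°;  2α = 57.62°
n_0 = (+0.9794, +0.2018)
n_1 = (-0.5890, +0.8081)
n_2 = (-0.9002, -0.4354)
n_3 = (-0.2758, -0.9612)
n_4 = (+0.5547, -0.8321)
  (0,1): δ = 65.55°  ·
  (0,2): δ = 14.17°  ✓
  (0,3): δ = 62.35°  ·
  (0,4): δ = 112.05°  ·
  (1,2): δ = 100.28°  ·
  (1,3): δ = 52.10°  ✓
  (1,4): δ = 2.40°  ✓
  (2,3): δ = 131.82°  ·
  (2,4): δ = 82.12°  ·
  (3,4): δ = 130.30°  ·
antipodal pairs: 3

count = 3; pairs: (0,2), (1,3), (1,4)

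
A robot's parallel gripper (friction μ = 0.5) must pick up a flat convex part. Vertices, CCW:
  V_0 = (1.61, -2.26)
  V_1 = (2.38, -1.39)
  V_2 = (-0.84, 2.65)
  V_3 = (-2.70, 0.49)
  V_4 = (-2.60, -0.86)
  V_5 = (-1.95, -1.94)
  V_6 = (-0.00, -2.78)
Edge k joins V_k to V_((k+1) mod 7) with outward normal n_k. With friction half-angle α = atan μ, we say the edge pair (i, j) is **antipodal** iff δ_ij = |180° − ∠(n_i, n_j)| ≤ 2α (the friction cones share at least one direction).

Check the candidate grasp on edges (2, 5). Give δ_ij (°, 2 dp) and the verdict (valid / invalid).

α = atan 0.5 = 26.57°;  2α = 53.13°
edge 2: e_2 = (-1.86, -2.16);  n_2 = (-0.7578, +0.6525)
edge 5: e_5 = (+1.95, -0.84);  n_5 = (-0.3956, -0.9184)
∠(n_2, n_5) = 107.43°
δ = |180° − 107.43°| = 72.57°
72.57° > 2α = 53.13°  →  invalid

δ = 72.57°, invalid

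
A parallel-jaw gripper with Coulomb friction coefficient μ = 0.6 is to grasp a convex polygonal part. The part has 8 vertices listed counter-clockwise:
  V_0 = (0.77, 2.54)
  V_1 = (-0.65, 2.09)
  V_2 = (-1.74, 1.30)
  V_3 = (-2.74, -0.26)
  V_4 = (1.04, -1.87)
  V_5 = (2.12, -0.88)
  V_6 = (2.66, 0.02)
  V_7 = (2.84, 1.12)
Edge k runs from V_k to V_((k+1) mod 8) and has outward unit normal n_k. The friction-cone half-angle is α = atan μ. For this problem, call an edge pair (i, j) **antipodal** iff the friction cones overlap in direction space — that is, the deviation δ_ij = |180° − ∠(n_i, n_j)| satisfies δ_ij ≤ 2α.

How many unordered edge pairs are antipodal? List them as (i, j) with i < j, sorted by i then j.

count = 11; pairs: (0,3), (0,4), (0,5), (1,3), (1,4), (1,5), (1,6), (2,4), (2,5), (2,6), (3,7)

α = atan 0.6 = 30.96°;  2α = 61.93°
n_0 = (-0.3021, +0.9533)
n_1 = (-0.5868, +0.8097)
n_2 = (-0.8419, +0.5397)
n_3 = (-0.3919, -0.9200)
n_4 = (+0.6757, -0.7372)
n_5 = (+0.8575, -0.5145)
n_6 = (+0.9869, -0.1615)
n_7 = (+0.5657, +0.8246)
  (0,1): δ = 161.65°  ·
  (0,2): δ = 140.24°  ·
  (0,3): δ = 40.65°  ✓
  (0,4): δ = 24.93°  ✓
  (0,5): δ = 41.45°  ✓
  (0,6): δ = 63.12°  ·
  (0,7): δ = 127.97°  ·
  (1,2): δ = 158.59°  ·
  (1,3): δ = 59.00°  ✓
  (1,4): δ = 6.58°  ✓
  (1,5): δ = 23.10°  ✓
  (1,6): δ = 44.77°  ✓
  (1,7): δ = 109.62°  ·
  (2,3): δ = 80.41°  ·
  (2,4): δ = 14.83°  ✓
  (2,5): δ = 1.70°  ✓
  (2,6): δ = 23.37°  ✓
  (2,7): δ = 88.21°  ·
  (3,4): δ = 114.42°  ·
  (3,5): δ = 97.89°  ·
  (3,6): δ = 76.22°  ·
  (3,7): δ = 11.38°  ✓
  (4,5): δ = 163.47°  ·
  (4,6): δ = 141.80°  ·
  (4,7): δ = 76.96°  ·
  (5,6): δ = 158.33°  ·
  (5,7): δ = 93.49°  ·
  (6,7): δ = 115.16°  ·
antipodal pairs: 11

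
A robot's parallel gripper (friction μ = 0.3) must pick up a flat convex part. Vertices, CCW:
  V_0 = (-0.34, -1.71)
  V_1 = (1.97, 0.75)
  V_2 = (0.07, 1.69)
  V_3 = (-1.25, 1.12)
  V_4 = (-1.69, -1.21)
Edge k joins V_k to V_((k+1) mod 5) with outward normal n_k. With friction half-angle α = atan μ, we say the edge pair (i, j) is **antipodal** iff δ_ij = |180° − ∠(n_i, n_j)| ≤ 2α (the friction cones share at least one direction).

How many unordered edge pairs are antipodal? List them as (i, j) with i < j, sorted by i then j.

α = atan 0.3 = 16.70°;  2α = 33.40°
n_0 = (+0.7290, -0.6845)
n_1 = (+0.4434, +0.8963)
n_2 = (-0.3964, +0.9181)
n_3 = (-0.9826, +0.1856)
n_4 = (-0.3473, -0.9377)
  (0,1): δ = 73.12°  ·
  (0,2): δ = 23.45°  ✓
  (0,3): δ = 32.50°  ✓
  (0,4): δ = 112.88°  ·
  (1,2): δ = 130.32°  ·
  (1,3): δ = 74.37°  ·
  (1,4): δ = 6.00°  ✓
  (2,3): δ = 124.05°  ·
  (2,4): δ = 43.68°  ·
  (3,4): δ = 99.63°  ·
antipodal pairs: 3

count = 3; pairs: (0,2), (0,3), (1,4)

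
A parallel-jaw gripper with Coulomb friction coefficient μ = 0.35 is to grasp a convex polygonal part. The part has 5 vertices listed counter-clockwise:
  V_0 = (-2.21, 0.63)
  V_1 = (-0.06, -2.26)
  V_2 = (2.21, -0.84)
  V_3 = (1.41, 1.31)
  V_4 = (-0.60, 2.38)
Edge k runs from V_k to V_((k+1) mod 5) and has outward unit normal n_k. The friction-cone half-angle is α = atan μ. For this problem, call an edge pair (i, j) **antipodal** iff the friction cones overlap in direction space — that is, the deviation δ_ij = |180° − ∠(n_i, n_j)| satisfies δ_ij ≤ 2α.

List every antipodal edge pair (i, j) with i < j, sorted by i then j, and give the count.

α = atan 0.35 = 19.29°;  2α = 38.58°
n_0 = (-0.8023, -0.5969)
n_1 = (+0.5303, -0.8478)
n_2 = (+0.9372, +0.3487)
n_3 = (+0.4699, +0.8827)
n_4 = (-0.7359, +0.6771)
  (0,1): δ = 94.62°  ·
  (0,2): δ = 16.24°  ✓
  (0,3): δ = 25.32°  ✓
  (0,4): δ = 100.74°  ·
  (1,2): δ = 101.62°  ·
  (1,3): δ = 60.06°  ·
  (1,4): δ = 15.36°  ✓
  (2,3): δ = 138.44°  ·
  (2,4): δ = 63.02°  ·
  (3,4): δ = 104.59°  ·
antipodal pairs: 3

count = 3; pairs: (0,2), (0,3), (1,4)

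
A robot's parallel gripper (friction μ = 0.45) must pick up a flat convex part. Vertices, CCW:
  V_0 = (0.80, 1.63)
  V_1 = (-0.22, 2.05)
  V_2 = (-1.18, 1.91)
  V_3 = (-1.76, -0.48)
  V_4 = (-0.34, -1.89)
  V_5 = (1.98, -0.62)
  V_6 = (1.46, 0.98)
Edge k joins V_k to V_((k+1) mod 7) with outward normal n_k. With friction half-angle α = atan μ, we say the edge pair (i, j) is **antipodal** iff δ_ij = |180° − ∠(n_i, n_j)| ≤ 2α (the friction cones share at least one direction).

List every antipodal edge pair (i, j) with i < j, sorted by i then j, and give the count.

α = atan 0.45 = 24.23°;  2α = 48.46°
n_0 = (+0.3807, +0.9247)
n_1 = (-0.1443, +0.9895)
n_2 = (-0.9718, +0.2358)
n_3 = (-0.7046, -0.7096)
n_4 = (+0.4802, -0.8772)
n_5 = (+0.9510, +0.3091)
n_6 = (+0.7017, +0.7125)
  (0,1): δ = 149.32°  ·
  (0,2): δ = 81.26°  ·
  (0,3): δ = 22.42°  ✓
  (0,4): δ = 51.08°  ·
  (0,5): δ = 130.38°  ·
  (0,6): δ = 157.82°  ·
  (1,2): δ = 111.94°  ·
  (1,3): δ = 53.09°  ·
  (1,4): δ = 20.40°  ✓
  (1,5): δ = 99.71°  ·
  (1,6): δ = 127.14°  ·
  (2,3): δ = 121.16°  ·
  (2,4): δ = 47.66°  ✓
  (2,5): δ = 31.64°  ✓
  (2,6): δ = 59.08°  ·
  (3,4): δ = 106.51°  ·
  (3,5): δ = 27.20°  ✓
  (3,6): δ = 0.23°  ✓
  (4,5): δ = 100.69°  ·
  (4,6): δ = 73.26°  ·
  (5,6): δ = 152.57°  ·
antipodal pairs: 6

count = 6; pairs: (0,3), (1,4), (2,4), (2,5), (3,5), (3,6)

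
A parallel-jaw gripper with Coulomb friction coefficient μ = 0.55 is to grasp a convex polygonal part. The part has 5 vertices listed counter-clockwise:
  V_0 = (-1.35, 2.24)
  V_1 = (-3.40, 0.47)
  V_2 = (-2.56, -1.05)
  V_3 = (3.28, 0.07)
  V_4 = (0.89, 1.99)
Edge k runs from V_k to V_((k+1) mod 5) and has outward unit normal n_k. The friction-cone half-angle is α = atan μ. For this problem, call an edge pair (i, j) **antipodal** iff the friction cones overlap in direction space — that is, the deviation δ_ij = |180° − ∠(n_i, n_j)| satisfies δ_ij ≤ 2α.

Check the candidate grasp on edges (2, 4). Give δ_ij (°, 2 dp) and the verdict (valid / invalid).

δ = 17.22°, valid

α = atan 0.55 = 28.81°;  2α = 57.62°
edge 2: e_2 = (+5.84, +1.12);  n_2 = (+0.1883, -0.9821)
edge 4: e_4 = (-2.24, +0.25);  n_4 = (+0.1109, +0.9938)
∠(n_2, n_4) = 162.78°
δ = |180° − 162.78°| = 17.22°
17.22° ≤ 2α = 57.62°  →  valid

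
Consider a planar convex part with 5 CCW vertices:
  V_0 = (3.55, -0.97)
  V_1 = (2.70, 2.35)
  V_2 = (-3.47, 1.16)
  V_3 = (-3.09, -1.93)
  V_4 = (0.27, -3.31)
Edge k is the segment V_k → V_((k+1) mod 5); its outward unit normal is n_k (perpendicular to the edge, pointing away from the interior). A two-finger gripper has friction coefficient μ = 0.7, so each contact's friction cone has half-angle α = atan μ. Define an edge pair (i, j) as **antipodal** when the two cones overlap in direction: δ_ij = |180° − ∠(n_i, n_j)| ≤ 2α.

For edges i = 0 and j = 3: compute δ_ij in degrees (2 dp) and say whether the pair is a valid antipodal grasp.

δ = 53.31°, valid

α = atan 0.7 = 34.99°;  2α = 69.98°
edge 0: e_0 = (-0.85, +3.32);  n_0 = (+0.9688, +0.2480)
edge 3: e_3 = (+3.36, -1.38);  n_3 = (-0.3799, -0.9250)
∠(n_0, n_3) = 126.69°
δ = |180° − 126.69°| = 53.31°
53.31° ≤ 2α = 69.98°  →  valid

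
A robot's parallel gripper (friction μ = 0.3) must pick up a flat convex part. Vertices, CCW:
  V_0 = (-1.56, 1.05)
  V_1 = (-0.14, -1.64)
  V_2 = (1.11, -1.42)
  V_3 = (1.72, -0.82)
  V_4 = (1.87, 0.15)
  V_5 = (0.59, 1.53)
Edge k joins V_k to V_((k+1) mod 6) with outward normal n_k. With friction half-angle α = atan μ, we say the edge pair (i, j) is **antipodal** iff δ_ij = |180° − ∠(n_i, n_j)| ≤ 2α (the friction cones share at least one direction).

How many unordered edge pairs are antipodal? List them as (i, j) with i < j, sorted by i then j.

count = 3; pairs: (0,4), (1,5), (2,5)

α = atan 0.3 = 16.70°;  2α = 33.40°
n_0 = (-0.8843, -0.4668)
n_1 = (+0.1733, -0.9849)
n_2 = (+0.7012, -0.7129)
n_3 = (+0.9883, -0.1528)
n_4 = (+0.7332, +0.6800)
n_5 = (-0.2179, +0.9760)
  (0,1): δ = 107.85°  ·
  (0,2): δ = 73.30°  ·
  (0,3): δ = 36.62°  ·
  (0,4): δ = 15.02°  ✓
  (0,5): δ = 74.76°  ·
  (1,2): δ = 145.46°  ·
  (1,3): δ = 108.77°  ·
  (1,4): δ = 57.13°  ·
  (1,5): δ = 2.60°  ✓
  (2,3): δ = 143.32°  ·
  (2,4): δ = 91.68°  ·
  (2,5): δ = 31.94°  ✓
  (3,4): δ = 128.36°  ·
  (3,5): δ = 68.62°  ·
  (4,5): δ = 120.26°  ·
antipodal pairs: 3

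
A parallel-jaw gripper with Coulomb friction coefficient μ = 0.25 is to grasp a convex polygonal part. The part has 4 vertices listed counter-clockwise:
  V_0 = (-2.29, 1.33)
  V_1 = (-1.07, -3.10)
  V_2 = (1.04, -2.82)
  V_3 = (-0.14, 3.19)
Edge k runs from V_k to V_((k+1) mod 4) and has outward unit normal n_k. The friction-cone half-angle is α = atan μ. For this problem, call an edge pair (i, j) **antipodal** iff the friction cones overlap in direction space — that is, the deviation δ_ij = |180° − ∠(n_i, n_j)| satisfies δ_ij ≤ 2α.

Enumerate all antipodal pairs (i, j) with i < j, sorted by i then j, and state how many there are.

α = atan 0.25 = 14.04°;  2α = 28.07°
n_0 = (-0.9641, -0.2655)
n_1 = (+0.1315, -0.9913)
n_2 = (+0.9813, +0.1927)
n_3 = (-0.6543, +0.7563)
  (0,1): δ = 97.84°  ·
  (0,2): δ = 4.29°  ✓
  (0,3): δ = 115.47°  ·
  (1,2): δ = 86.45°  ·
  (1,3): δ = 33.30°  ·
  (2,3): δ = 60.24°  ·
antipodal pairs: 1

count = 1; pairs: (0,2)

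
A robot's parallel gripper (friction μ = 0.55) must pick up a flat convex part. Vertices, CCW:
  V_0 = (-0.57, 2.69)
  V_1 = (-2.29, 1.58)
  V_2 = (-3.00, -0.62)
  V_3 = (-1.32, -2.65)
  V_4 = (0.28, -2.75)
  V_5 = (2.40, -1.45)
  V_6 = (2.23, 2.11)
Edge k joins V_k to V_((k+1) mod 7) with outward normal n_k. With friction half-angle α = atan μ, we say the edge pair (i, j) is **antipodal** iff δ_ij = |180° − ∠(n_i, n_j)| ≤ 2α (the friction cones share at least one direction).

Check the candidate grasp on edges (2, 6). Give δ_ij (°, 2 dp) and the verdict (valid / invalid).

α = atan 0.55 = 28.81°;  2α = 57.62°
edge 2: e_2 = (+1.68, -2.03);  n_2 = (-0.7704, -0.6376)
edge 6: e_6 = (-2.80, +0.58);  n_6 = (+0.2028, +0.9792)
∠(n_2, n_6) = 141.31°
δ = |180° − 141.31°| = 38.69°
38.69° ≤ 2α = 57.62°  →  valid

δ = 38.69°, valid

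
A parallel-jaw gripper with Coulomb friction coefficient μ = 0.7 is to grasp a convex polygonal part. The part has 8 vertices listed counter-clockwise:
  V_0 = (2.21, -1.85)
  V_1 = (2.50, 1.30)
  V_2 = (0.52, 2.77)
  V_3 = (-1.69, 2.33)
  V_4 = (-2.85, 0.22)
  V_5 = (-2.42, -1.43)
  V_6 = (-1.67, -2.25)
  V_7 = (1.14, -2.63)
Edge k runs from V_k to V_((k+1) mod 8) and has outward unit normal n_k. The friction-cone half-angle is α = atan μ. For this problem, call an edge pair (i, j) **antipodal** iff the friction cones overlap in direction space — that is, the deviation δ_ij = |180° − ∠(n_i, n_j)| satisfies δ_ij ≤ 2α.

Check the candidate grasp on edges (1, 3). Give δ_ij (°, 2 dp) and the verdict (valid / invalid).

δ = 82.21°, invalid

α = atan 0.7 = 34.99°;  2α = 69.98°
edge 1: e_1 = (-1.98, +1.47);  n_1 = (+0.5961, +0.8029)
edge 3: e_3 = (-1.16, -2.11);  n_3 = (-0.8763, +0.4818)
∠(n_1, n_3) = 97.79°
δ = |180° − 97.79°| = 82.21°
82.21° > 2α = 69.98°  →  invalid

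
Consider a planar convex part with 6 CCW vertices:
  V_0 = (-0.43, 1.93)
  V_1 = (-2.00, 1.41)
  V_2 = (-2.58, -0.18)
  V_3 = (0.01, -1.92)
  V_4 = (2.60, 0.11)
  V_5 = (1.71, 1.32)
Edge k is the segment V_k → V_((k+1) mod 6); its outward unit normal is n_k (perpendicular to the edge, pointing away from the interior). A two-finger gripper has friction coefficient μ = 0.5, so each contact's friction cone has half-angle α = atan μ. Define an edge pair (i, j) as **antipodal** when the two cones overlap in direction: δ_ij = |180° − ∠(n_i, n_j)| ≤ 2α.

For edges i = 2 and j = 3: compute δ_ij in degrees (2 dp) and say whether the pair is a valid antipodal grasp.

α = atan 0.5 = 26.57°;  2α = 53.13°
edge 2: e_2 = (+2.59, -1.74);  n_2 = (-0.5577, -0.8301)
edge 3: e_3 = (+2.59, +2.03);  n_3 = (+0.6169, -0.7871)
∠(n_2, n_3) = 71.98°
δ = |180° − 71.98°| = 108.02°
108.02° > 2α = 53.13°  →  invalid

δ = 108.02°, invalid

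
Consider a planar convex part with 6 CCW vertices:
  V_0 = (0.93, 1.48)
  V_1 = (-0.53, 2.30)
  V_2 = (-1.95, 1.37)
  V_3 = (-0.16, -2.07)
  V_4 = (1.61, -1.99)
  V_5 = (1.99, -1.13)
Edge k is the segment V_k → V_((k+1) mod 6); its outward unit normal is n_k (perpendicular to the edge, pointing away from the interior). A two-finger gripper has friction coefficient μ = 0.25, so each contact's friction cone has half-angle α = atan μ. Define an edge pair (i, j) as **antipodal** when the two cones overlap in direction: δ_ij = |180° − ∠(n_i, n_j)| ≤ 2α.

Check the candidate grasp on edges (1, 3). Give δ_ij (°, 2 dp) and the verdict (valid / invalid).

δ = 30.63°, invalid

α = atan 0.25 = 14.04°;  2α = 28.07°
edge 1: e_1 = (-1.42, -0.93);  n_1 = (-0.5479, +0.8366)
edge 3: e_3 = (+1.77, +0.08);  n_3 = (+0.0452, -0.9990)
∠(n_1, n_3) = 149.37°
δ = |180° − 149.37°| = 30.63°
30.63° > 2α = 28.07°  →  invalid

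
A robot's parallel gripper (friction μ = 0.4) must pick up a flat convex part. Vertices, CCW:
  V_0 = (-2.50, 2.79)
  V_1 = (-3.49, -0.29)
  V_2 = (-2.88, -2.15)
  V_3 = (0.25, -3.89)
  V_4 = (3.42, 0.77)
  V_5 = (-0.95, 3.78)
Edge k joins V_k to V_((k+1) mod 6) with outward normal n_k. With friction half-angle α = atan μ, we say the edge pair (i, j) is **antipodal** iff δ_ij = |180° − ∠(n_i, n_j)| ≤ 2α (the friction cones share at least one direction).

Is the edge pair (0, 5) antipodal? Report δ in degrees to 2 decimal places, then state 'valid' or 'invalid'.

α = atan 0.4 = 21.80°;  2α = 43.60°
edge 0: e_0 = (-0.99, -3.08);  n_0 = (-0.9520, +0.3060)
edge 5: e_5 = (-1.55, -0.99);  n_5 = (-0.5383, +0.8428)
∠(n_0, n_5) = 39.61°
δ = |180° − 39.61°| = 140.39°
140.39° > 2α = 43.60°  →  invalid

δ = 140.39°, invalid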